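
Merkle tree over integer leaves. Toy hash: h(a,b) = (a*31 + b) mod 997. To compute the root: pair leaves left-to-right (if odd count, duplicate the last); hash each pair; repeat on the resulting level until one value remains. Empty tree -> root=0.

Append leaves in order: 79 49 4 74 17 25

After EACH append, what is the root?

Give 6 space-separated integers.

Answer: 79 504 797 867 417 673

Derivation:
After append 79 (leaves=[79]):
  L0: [79]
  root=79
After append 49 (leaves=[79, 49]):
  L0: [79, 49]
  L1: h(79,49)=(79*31+49)%997=504 -> [504]
  root=504
After append 4 (leaves=[79, 49, 4]):
  L0: [79, 49, 4]
  L1: h(79,49)=(79*31+49)%997=504 h(4,4)=(4*31+4)%997=128 -> [504, 128]
  L2: h(504,128)=(504*31+128)%997=797 -> [797]
  root=797
After append 74 (leaves=[79, 49, 4, 74]):
  L0: [79, 49, 4, 74]
  L1: h(79,49)=(79*31+49)%997=504 h(4,74)=(4*31+74)%997=198 -> [504, 198]
  L2: h(504,198)=(504*31+198)%997=867 -> [867]
  root=867
After append 17 (leaves=[79, 49, 4, 74, 17]):
  L0: [79, 49, 4, 74, 17]
  L1: h(79,49)=(79*31+49)%997=504 h(4,74)=(4*31+74)%997=198 h(17,17)=(17*31+17)%997=544 -> [504, 198, 544]
  L2: h(504,198)=(504*31+198)%997=867 h(544,544)=(544*31+544)%997=459 -> [867, 459]
  L3: h(867,459)=(867*31+459)%997=417 -> [417]
  root=417
After append 25 (leaves=[79, 49, 4, 74, 17, 25]):
  L0: [79, 49, 4, 74, 17, 25]
  L1: h(79,49)=(79*31+49)%997=504 h(4,74)=(4*31+74)%997=198 h(17,25)=(17*31+25)%997=552 -> [504, 198, 552]
  L2: h(504,198)=(504*31+198)%997=867 h(552,552)=(552*31+552)%997=715 -> [867, 715]
  L3: h(867,715)=(867*31+715)%997=673 -> [673]
  root=673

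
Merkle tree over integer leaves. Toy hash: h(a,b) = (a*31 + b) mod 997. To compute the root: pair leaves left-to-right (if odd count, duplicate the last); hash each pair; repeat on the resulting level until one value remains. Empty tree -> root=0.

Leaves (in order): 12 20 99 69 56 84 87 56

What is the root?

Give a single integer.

L0: [12, 20, 99, 69, 56, 84, 87, 56]
L1: h(12,20)=(12*31+20)%997=392 h(99,69)=(99*31+69)%997=147 h(56,84)=(56*31+84)%997=823 h(87,56)=(87*31+56)%997=759 -> [392, 147, 823, 759]
L2: h(392,147)=(392*31+147)%997=335 h(823,759)=(823*31+759)%997=350 -> [335, 350]
L3: h(335,350)=(335*31+350)%997=765 -> [765]

Answer: 765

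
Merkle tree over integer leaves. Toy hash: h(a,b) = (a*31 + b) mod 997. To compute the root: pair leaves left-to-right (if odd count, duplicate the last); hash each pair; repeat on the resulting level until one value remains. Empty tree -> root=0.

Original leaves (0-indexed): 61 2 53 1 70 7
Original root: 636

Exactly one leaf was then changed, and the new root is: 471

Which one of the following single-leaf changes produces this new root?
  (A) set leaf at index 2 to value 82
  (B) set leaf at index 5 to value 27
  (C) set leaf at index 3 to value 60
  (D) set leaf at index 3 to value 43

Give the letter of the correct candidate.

Original leaves: [61, 2, 53, 1, 70, 7]
Target new root: 471
Try each candidate change and compute the resulting root:
Candidate A: set leaf[2] = 82 -> leaves = [61, 2, 82, 1, 70, 7]
  L0: [61, 2, 82, 1, 70, 7]
  L1: h(61,2)=(61*31+2)%997=896 h(82,1)=(82*31+1)%997=549 h(70,7)=(70*31+7)%997=183 -> [896, 549, 183]
  L2: h(896,549)=(896*31+549)%997=409 h(183,183)=(183*31+183)%997=871 -> [409, 871]
  L3: h(409,871)=(409*31+871)%997=589 -> [589]
  root = 589 != target 471
Candidate B: set leaf[5] = 27 -> leaves = [61, 2, 53, 1, 70, 27]
  L0: [61, 2, 53, 1, 70, 27]
  L1: h(61,2)=(61*31+2)%997=896 h(53,1)=(53*31+1)%997=647 h(70,27)=(70*31+27)%997=203 -> [896, 647, 203]
  L2: h(896,647)=(896*31+647)%997=507 h(203,203)=(203*31+203)%997=514 -> [507, 514]
  L3: h(507,514)=(507*31+514)%997=279 -> [279]
  root = 279 != target 471
Candidate C: set leaf[3] = 60 -> leaves = [61, 2, 53, 60, 70, 7]
  L0: [61, 2, 53, 60, 70, 7]
  L1: h(61,2)=(61*31+2)%997=896 h(53,60)=(53*31+60)%997=706 h(70,7)=(70*31+7)%997=183 -> [896, 706, 183]
  L2: h(896,706)=(896*31+706)%997=566 h(183,183)=(183*31+183)%997=871 -> [566, 871]
  L3: h(566,871)=(566*31+871)%997=471 -> [471]
  root = 471 == target 471  ** MATCH **
Candidate D: set leaf[3] = 43 -> leaves = [61, 2, 53, 43, 70, 7]
  L0: [61, 2, 53, 43, 70, 7]
  L1: h(61,2)=(61*31+2)%997=896 h(53,43)=(53*31+43)%997=689 h(70,7)=(70*31+7)%997=183 -> [896, 689, 183]
  L2: h(896,689)=(896*31+689)%997=549 h(183,183)=(183*31+183)%997=871 -> [549, 871]
  L3: h(549,871)=(549*31+871)%997=941 -> [941]
  root = 941 != target 471
Candidate C produces the target root.

Answer: C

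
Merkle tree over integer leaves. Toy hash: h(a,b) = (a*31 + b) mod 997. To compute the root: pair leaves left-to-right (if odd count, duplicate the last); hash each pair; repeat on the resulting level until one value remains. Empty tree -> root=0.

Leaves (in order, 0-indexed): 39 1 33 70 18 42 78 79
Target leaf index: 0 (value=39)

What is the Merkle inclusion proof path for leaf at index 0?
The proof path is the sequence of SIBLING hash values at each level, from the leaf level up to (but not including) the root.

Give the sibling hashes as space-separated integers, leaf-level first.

L0 (leaves): [39, 1, 33, 70, 18, 42, 78, 79], target index=0
L1: h(39,1)=(39*31+1)%997=213 [pair 0] h(33,70)=(33*31+70)%997=96 [pair 1] h(18,42)=(18*31+42)%997=600 [pair 2] h(78,79)=(78*31+79)%997=503 [pair 3] -> [213, 96, 600, 503]
  Sibling for proof at L0: 1
L2: h(213,96)=(213*31+96)%997=717 [pair 0] h(600,503)=(600*31+503)%997=160 [pair 1] -> [717, 160]
  Sibling for proof at L1: 96
L3: h(717,160)=(717*31+160)%997=453 [pair 0] -> [453]
  Sibling for proof at L2: 160
Root: 453
Proof path (sibling hashes from leaf to root): [1, 96, 160]

Answer: 1 96 160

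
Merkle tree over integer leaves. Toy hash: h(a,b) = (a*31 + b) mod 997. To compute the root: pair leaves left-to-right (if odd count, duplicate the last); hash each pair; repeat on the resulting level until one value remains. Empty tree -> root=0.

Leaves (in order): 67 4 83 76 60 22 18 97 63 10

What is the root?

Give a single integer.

L0: [67, 4, 83, 76, 60, 22, 18, 97, 63, 10]
L1: h(67,4)=(67*31+4)%997=87 h(83,76)=(83*31+76)%997=655 h(60,22)=(60*31+22)%997=885 h(18,97)=(18*31+97)%997=655 h(63,10)=(63*31+10)%997=966 -> [87, 655, 885, 655, 966]
L2: h(87,655)=(87*31+655)%997=361 h(885,655)=(885*31+655)%997=174 h(966,966)=(966*31+966)%997=5 -> [361, 174, 5]
L3: h(361,174)=(361*31+174)%997=398 h(5,5)=(5*31+5)%997=160 -> [398, 160]
L4: h(398,160)=(398*31+160)%997=534 -> [534]

Answer: 534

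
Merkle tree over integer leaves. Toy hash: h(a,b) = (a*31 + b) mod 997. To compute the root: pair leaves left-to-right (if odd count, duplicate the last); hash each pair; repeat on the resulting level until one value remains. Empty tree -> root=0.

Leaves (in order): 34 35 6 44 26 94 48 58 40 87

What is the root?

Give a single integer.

L0: [34, 35, 6, 44, 26, 94, 48, 58, 40, 87]
L1: h(34,35)=(34*31+35)%997=92 h(6,44)=(6*31+44)%997=230 h(26,94)=(26*31+94)%997=900 h(48,58)=(48*31+58)%997=549 h(40,87)=(40*31+87)%997=330 -> [92, 230, 900, 549, 330]
L2: h(92,230)=(92*31+230)%997=91 h(900,549)=(900*31+549)%997=533 h(330,330)=(330*31+330)%997=590 -> [91, 533, 590]
L3: h(91,533)=(91*31+533)%997=363 h(590,590)=(590*31+590)%997=934 -> [363, 934]
L4: h(363,934)=(363*31+934)%997=223 -> [223]

Answer: 223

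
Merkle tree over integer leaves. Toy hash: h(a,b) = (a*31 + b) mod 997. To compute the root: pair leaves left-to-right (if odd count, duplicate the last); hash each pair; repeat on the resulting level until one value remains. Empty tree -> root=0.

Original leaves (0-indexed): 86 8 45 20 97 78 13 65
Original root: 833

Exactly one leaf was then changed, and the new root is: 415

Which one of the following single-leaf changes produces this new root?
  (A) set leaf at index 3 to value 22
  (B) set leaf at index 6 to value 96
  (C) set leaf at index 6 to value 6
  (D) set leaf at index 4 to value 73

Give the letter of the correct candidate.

Answer: B

Derivation:
Original leaves: [86, 8, 45, 20, 97, 78, 13, 65]
Target new root: 415
Try each candidate change and compute the resulting root:
Candidate A: set leaf[3] = 22 -> leaves = [86, 8, 45, 22, 97, 78, 13, 65]
  L0: [86, 8, 45, 22, 97, 78, 13, 65]
  L1: h(86,8)=(86*31+8)%997=680 h(45,22)=(45*31+22)%997=420 h(97,78)=(97*31+78)%997=94 h(13,65)=(13*31+65)%997=468 -> [680, 420, 94, 468]
  L2: h(680,420)=(680*31+420)%997=563 h(94,468)=(94*31+468)%997=391 -> [563, 391]
  L3: h(563,391)=(563*31+391)%997=895 -> [895]
  root = 895 != target 415
Candidate B: set leaf[6] = 96 -> leaves = [86, 8, 45, 20, 97, 78, 96, 65]
  L0: [86, 8, 45, 20, 97, 78, 96, 65]
  L1: h(86,8)=(86*31+8)%997=680 h(45,20)=(45*31+20)%997=418 h(97,78)=(97*31+78)%997=94 h(96,65)=(96*31+65)%997=50 -> [680, 418, 94, 50]
  L2: h(680,418)=(680*31+418)%997=561 h(94,50)=(94*31+50)%997=970 -> [561, 970]
  L3: h(561,970)=(561*31+970)%997=415 -> [415]
  root = 415 == target 415  ** MATCH **
Candidate C: set leaf[6] = 6 -> leaves = [86, 8, 45, 20, 97, 78, 6, 65]
  L0: [86, 8, 45, 20, 97, 78, 6, 65]
  L1: h(86,8)=(86*31+8)%997=680 h(45,20)=(45*31+20)%997=418 h(97,78)=(97*31+78)%997=94 h(6,65)=(6*31+65)%997=251 -> [680, 418, 94, 251]
  L2: h(680,418)=(680*31+418)%997=561 h(94,251)=(94*31+251)%997=174 -> [561, 174]
  L3: h(561,174)=(561*31+174)%997=616 -> [616]
  root = 616 != target 415
Candidate D: set leaf[4] = 73 -> leaves = [86, 8, 45, 20, 73, 78, 13, 65]
  L0: [86, 8, 45, 20, 73, 78, 13, 65]
  L1: h(86,8)=(86*31+8)%997=680 h(45,20)=(45*31+20)%997=418 h(73,78)=(73*31+78)%997=347 h(13,65)=(13*31+65)%997=468 -> [680, 418, 347, 468]
  L2: h(680,418)=(680*31+418)%997=561 h(347,468)=(347*31+468)%997=258 -> [561, 258]
  L3: h(561,258)=(561*31+258)%997=700 -> [700]
  root = 700 != target 415
Candidate B produces the target root.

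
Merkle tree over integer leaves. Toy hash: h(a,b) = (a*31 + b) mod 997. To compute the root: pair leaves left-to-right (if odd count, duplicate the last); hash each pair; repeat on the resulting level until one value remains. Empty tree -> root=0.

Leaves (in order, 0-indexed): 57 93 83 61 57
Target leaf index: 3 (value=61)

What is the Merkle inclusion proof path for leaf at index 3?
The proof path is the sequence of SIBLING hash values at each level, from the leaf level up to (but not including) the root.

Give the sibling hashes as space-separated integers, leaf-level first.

Answer: 83 863 542

Derivation:
L0 (leaves): [57, 93, 83, 61, 57], target index=3
L1: h(57,93)=(57*31+93)%997=863 [pair 0] h(83,61)=(83*31+61)%997=640 [pair 1] h(57,57)=(57*31+57)%997=827 [pair 2] -> [863, 640, 827]
  Sibling for proof at L0: 83
L2: h(863,640)=(863*31+640)%997=474 [pair 0] h(827,827)=(827*31+827)%997=542 [pair 1] -> [474, 542]
  Sibling for proof at L1: 863
L3: h(474,542)=(474*31+542)%997=281 [pair 0] -> [281]
  Sibling for proof at L2: 542
Root: 281
Proof path (sibling hashes from leaf to root): [83, 863, 542]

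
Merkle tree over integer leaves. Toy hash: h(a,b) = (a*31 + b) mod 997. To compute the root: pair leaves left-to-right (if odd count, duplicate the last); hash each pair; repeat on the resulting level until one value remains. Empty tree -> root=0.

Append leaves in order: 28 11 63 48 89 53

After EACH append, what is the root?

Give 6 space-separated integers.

After append 28 (leaves=[28]):
  L0: [28]
  root=28
After append 11 (leaves=[28, 11]):
  L0: [28, 11]
  L1: h(28,11)=(28*31+11)%997=879 -> [879]
  root=879
After append 63 (leaves=[28, 11, 63]):
  L0: [28, 11, 63]
  L1: h(28,11)=(28*31+11)%997=879 h(63,63)=(63*31+63)%997=22 -> [879, 22]
  L2: h(879,22)=(879*31+22)%997=352 -> [352]
  root=352
After append 48 (leaves=[28, 11, 63, 48]):
  L0: [28, 11, 63, 48]
  L1: h(28,11)=(28*31+11)%997=879 h(63,48)=(63*31+48)%997=7 -> [879, 7]
  L2: h(879,7)=(879*31+7)%997=337 -> [337]
  root=337
After append 89 (leaves=[28, 11, 63, 48, 89]):
  L0: [28, 11, 63, 48, 89]
  L1: h(28,11)=(28*31+11)%997=879 h(63,48)=(63*31+48)%997=7 h(89,89)=(89*31+89)%997=854 -> [879, 7, 854]
  L2: h(879,7)=(879*31+7)%997=337 h(854,854)=(854*31+854)%997=409 -> [337, 409]
  L3: h(337,409)=(337*31+409)%997=886 -> [886]
  root=886
After append 53 (leaves=[28, 11, 63, 48, 89, 53]):
  L0: [28, 11, 63, 48, 89, 53]
  L1: h(28,11)=(28*31+11)%997=879 h(63,48)=(63*31+48)%997=7 h(89,53)=(89*31+53)%997=818 -> [879, 7, 818]
  L2: h(879,7)=(879*31+7)%997=337 h(818,818)=(818*31+818)%997=254 -> [337, 254]
  L3: h(337,254)=(337*31+254)%997=731 -> [731]
  root=731

Answer: 28 879 352 337 886 731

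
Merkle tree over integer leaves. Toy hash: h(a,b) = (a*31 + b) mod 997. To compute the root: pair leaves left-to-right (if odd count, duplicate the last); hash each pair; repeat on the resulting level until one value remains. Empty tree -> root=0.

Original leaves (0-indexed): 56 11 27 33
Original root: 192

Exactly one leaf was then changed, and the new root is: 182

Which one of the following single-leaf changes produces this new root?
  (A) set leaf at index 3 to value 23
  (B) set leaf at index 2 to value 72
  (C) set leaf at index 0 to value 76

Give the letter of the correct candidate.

Original leaves: [56, 11, 27, 33]
Target new root: 182
Try each candidate change and compute the resulting root:
Candidate A: set leaf[3] = 23 -> leaves = [56, 11, 27, 23]
  L0: [56, 11, 27, 23]
  L1: h(56,11)=(56*31+11)%997=750 h(27,23)=(27*31+23)%997=860 -> [750, 860]
  L2: h(750,860)=(750*31+860)%997=182 -> [182]
  root = 182 == target 182  ** MATCH **
Candidate B: set leaf[2] = 72 -> leaves = [56, 11, 72, 33]
  L0: [56, 11, 72, 33]
  L1: h(56,11)=(56*31+11)%997=750 h(72,33)=(72*31+33)%997=271 -> [750, 271]
  L2: h(750,271)=(750*31+271)%997=590 -> [590]
  root = 590 != target 182
Candidate C: set leaf[0] = 76 -> leaves = [76, 11, 27, 33]
  L0: [76, 11, 27, 33]
  L1: h(76,11)=(76*31+11)%997=373 h(27,33)=(27*31+33)%997=870 -> [373, 870]
  L2: h(373,870)=(373*31+870)%997=469 -> [469]
  root = 469 != target 182
Candidate A produces the target root.

Answer: A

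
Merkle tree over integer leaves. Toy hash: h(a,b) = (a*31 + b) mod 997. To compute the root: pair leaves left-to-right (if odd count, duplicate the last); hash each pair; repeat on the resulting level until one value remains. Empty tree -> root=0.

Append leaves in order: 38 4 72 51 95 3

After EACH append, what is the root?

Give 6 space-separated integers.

After append 38 (leaves=[38]):
  L0: [38]
  root=38
After append 4 (leaves=[38, 4]):
  L0: [38, 4]
  L1: h(38,4)=(38*31+4)%997=185 -> [185]
  root=185
After append 72 (leaves=[38, 4, 72]):
  L0: [38, 4, 72]
  L1: h(38,4)=(38*31+4)%997=185 h(72,72)=(72*31+72)%997=310 -> [185, 310]
  L2: h(185,310)=(185*31+310)%997=63 -> [63]
  root=63
After append 51 (leaves=[38, 4, 72, 51]):
  L0: [38, 4, 72, 51]
  L1: h(38,4)=(38*31+4)%997=185 h(72,51)=(72*31+51)%997=289 -> [185, 289]
  L2: h(185,289)=(185*31+289)%997=42 -> [42]
  root=42
After append 95 (leaves=[38, 4, 72, 51, 95]):
  L0: [38, 4, 72, 51, 95]
  L1: h(38,4)=(38*31+4)%997=185 h(72,51)=(72*31+51)%997=289 h(95,95)=(95*31+95)%997=49 -> [185, 289, 49]
  L2: h(185,289)=(185*31+289)%997=42 h(49,49)=(49*31+49)%997=571 -> [42, 571]
  L3: h(42,571)=(42*31+571)%997=876 -> [876]
  root=876
After append 3 (leaves=[38, 4, 72, 51, 95, 3]):
  L0: [38, 4, 72, 51, 95, 3]
  L1: h(38,4)=(38*31+4)%997=185 h(72,51)=(72*31+51)%997=289 h(95,3)=(95*31+3)%997=954 -> [185, 289, 954]
  L2: h(185,289)=(185*31+289)%997=42 h(954,954)=(954*31+954)%997=618 -> [42, 618]
  L3: h(42,618)=(42*31+618)%997=923 -> [923]
  root=923

Answer: 38 185 63 42 876 923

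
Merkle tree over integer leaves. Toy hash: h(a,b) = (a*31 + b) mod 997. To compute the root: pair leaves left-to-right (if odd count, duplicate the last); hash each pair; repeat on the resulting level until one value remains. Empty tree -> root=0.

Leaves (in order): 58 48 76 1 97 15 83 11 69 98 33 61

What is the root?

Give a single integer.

Answer: 356

Derivation:
L0: [58, 48, 76, 1, 97, 15, 83, 11, 69, 98, 33, 61]
L1: h(58,48)=(58*31+48)%997=849 h(76,1)=(76*31+1)%997=363 h(97,15)=(97*31+15)%997=31 h(83,11)=(83*31+11)%997=590 h(69,98)=(69*31+98)%997=243 h(33,61)=(33*31+61)%997=87 -> [849, 363, 31, 590, 243, 87]
L2: h(849,363)=(849*31+363)%997=760 h(31,590)=(31*31+590)%997=554 h(243,87)=(243*31+87)%997=641 -> [760, 554, 641]
L3: h(760,554)=(760*31+554)%997=186 h(641,641)=(641*31+641)%997=572 -> [186, 572]
L4: h(186,572)=(186*31+572)%997=356 -> [356]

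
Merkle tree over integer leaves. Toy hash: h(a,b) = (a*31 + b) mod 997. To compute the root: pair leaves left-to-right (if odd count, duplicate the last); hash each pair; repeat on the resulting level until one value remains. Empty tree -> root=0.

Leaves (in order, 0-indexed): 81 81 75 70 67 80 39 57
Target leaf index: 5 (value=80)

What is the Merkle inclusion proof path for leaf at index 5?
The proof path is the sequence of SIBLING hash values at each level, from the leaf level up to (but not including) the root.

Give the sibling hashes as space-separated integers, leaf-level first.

Answer: 67 269 993

Derivation:
L0 (leaves): [81, 81, 75, 70, 67, 80, 39, 57], target index=5
L1: h(81,81)=(81*31+81)%997=598 [pair 0] h(75,70)=(75*31+70)%997=401 [pair 1] h(67,80)=(67*31+80)%997=163 [pair 2] h(39,57)=(39*31+57)%997=269 [pair 3] -> [598, 401, 163, 269]
  Sibling for proof at L0: 67
L2: h(598,401)=(598*31+401)%997=993 [pair 0] h(163,269)=(163*31+269)%997=337 [pair 1] -> [993, 337]
  Sibling for proof at L1: 269
L3: h(993,337)=(993*31+337)%997=213 [pair 0] -> [213]
  Sibling for proof at L2: 993
Root: 213
Proof path (sibling hashes from leaf to root): [67, 269, 993]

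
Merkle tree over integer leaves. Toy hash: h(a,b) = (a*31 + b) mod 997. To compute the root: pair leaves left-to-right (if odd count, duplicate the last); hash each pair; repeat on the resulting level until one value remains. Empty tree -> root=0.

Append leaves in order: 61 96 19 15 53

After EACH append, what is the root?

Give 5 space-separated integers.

After append 61 (leaves=[61]):
  L0: [61]
  root=61
After append 96 (leaves=[61, 96]):
  L0: [61, 96]
  L1: h(61,96)=(61*31+96)%997=990 -> [990]
  root=990
After append 19 (leaves=[61, 96, 19]):
  L0: [61, 96, 19]
  L1: h(61,96)=(61*31+96)%997=990 h(19,19)=(19*31+19)%997=608 -> [990, 608]
  L2: h(990,608)=(990*31+608)%997=391 -> [391]
  root=391
After append 15 (leaves=[61, 96, 19, 15]):
  L0: [61, 96, 19, 15]
  L1: h(61,96)=(61*31+96)%997=990 h(19,15)=(19*31+15)%997=604 -> [990, 604]
  L2: h(990,604)=(990*31+604)%997=387 -> [387]
  root=387
After append 53 (leaves=[61, 96, 19, 15, 53]):
  L0: [61, 96, 19, 15, 53]
  L1: h(61,96)=(61*31+96)%997=990 h(19,15)=(19*31+15)%997=604 h(53,53)=(53*31+53)%997=699 -> [990, 604, 699]
  L2: h(990,604)=(990*31+604)%997=387 h(699,699)=(699*31+699)%997=434 -> [387, 434]
  L3: h(387,434)=(387*31+434)%997=467 -> [467]
  root=467

Answer: 61 990 391 387 467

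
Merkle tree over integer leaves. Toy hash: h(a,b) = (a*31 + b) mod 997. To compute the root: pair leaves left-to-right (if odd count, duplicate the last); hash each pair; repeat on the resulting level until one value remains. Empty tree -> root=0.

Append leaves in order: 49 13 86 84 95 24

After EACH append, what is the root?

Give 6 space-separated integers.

Answer: 49 535 394 392 759 481

Derivation:
After append 49 (leaves=[49]):
  L0: [49]
  root=49
After append 13 (leaves=[49, 13]):
  L0: [49, 13]
  L1: h(49,13)=(49*31+13)%997=535 -> [535]
  root=535
After append 86 (leaves=[49, 13, 86]):
  L0: [49, 13, 86]
  L1: h(49,13)=(49*31+13)%997=535 h(86,86)=(86*31+86)%997=758 -> [535, 758]
  L2: h(535,758)=(535*31+758)%997=394 -> [394]
  root=394
After append 84 (leaves=[49, 13, 86, 84]):
  L0: [49, 13, 86, 84]
  L1: h(49,13)=(49*31+13)%997=535 h(86,84)=(86*31+84)%997=756 -> [535, 756]
  L2: h(535,756)=(535*31+756)%997=392 -> [392]
  root=392
After append 95 (leaves=[49, 13, 86, 84, 95]):
  L0: [49, 13, 86, 84, 95]
  L1: h(49,13)=(49*31+13)%997=535 h(86,84)=(86*31+84)%997=756 h(95,95)=(95*31+95)%997=49 -> [535, 756, 49]
  L2: h(535,756)=(535*31+756)%997=392 h(49,49)=(49*31+49)%997=571 -> [392, 571]
  L3: h(392,571)=(392*31+571)%997=759 -> [759]
  root=759
After append 24 (leaves=[49, 13, 86, 84, 95, 24]):
  L0: [49, 13, 86, 84, 95, 24]
  L1: h(49,13)=(49*31+13)%997=535 h(86,84)=(86*31+84)%997=756 h(95,24)=(95*31+24)%997=975 -> [535, 756, 975]
  L2: h(535,756)=(535*31+756)%997=392 h(975,975)=(975*31+975)%997=293 -> [392, 293]
  L3: h(392,293)=(392*31+293)%997=481 -> [481]
  root=481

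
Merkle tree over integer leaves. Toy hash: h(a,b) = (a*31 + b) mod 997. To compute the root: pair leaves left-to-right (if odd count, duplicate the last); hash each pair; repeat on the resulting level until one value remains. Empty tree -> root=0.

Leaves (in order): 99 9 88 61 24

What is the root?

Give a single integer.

L0: [99, 9, 88, 61, 24]
L1: h(99,9)=(99*31+9)%997=87 h(88,61)=(88*31+61)%997=795 h(24,24)=(24*31+24)%997=768 -> [87, 795, 768]
L2: h(87,795)=(87*31+795)%997=501 h(768,768)=(768*31+768)%997=648 -> [501, 648]
L3: h(501,648)=(501*31+648)%997=227 -> [227]

Answer: 227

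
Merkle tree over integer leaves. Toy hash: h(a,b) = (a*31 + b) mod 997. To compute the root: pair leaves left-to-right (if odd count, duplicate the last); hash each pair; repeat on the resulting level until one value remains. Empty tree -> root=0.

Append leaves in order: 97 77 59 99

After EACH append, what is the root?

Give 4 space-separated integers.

After append 97 (leaves=[97]):
  L0: [97]
  root=97
After append 77 (leaves=[97, 77]):
  L0: [97, 77]
  L1: h(97,77)=(97*31+77)%997=93 -> [93]
  root=93
After append 59 (leaves=[97, 77, 59]):
  L0: [97, 77, 59]
  L1: h(97,77)=(97*31+77)%997=93 h(59,59)=(59*31+59)%997=891 -> [93, 891]
  L2: h(93,891)=(93*31+891)%997=783 -> [783]
  root=783
After append 99 (leaves=[97, 77, 59, 99]):
  L0: [97, 77, 59, 99]
  L1: h(97,77)=(97*31+77)%997=93 h(59,99)=(59*31+99)%997=931 -> [93, 931]
  L2: h(93,931)=(93*31+931)%997=823 -> [823]
  root=823

Answer: 97 93 783 823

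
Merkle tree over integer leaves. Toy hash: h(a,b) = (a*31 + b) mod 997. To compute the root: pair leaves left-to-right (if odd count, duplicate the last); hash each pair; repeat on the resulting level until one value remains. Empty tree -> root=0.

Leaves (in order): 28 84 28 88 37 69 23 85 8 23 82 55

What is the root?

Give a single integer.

L0: [28, 84, 28, 88, 37, 69, 23, 85, 8, 23, 82, 55]
L1: h(28,84)=(28*31+84)%997=952 h(28,88)=(28*31+88)%997=956 h(37,69)=(37*31+69)%997=219 h(23,85)=(23*31+85)%997=798 h(8,23)=(8*31+23)%997=271 h(82,55)=(82*31+55)%997=603 -> [952, 956, 219, 798, 271, 603]
L2: h(952,956)=(952*31+956)%997=558 h(219,798)=(219*31+798)%997=608 h(271,603)=(271*31+603)%997=31 -> [558, 608, 31]
L3: h(558,608)=(558*31+608)%997=957 h(31,31)=(31*31+31)%997=992 -> [957, 992]
L4: h(957,992)=(957*31+992)%997=749 -> [749]

Answer: 749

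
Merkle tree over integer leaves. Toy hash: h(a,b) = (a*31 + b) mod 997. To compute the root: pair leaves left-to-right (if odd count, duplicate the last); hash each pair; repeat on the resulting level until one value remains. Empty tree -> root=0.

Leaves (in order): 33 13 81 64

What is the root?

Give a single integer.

Answer: 793

Derivation:
L0: [33, 13, 81, 64]
L1: h(33,13)=(33*31+13)%997=39 h(81,64)=(81*31+64)%997=581 -> [39, 581]
L2: h(39,581)=(39*31+581)%997=793 -> [793]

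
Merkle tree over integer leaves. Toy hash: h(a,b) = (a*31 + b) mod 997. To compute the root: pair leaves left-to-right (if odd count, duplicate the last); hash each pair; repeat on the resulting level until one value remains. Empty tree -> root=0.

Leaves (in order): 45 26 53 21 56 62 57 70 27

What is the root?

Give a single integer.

L0: [45, 26, 53, 21, 56, 62, 57, 70, 27]
L1: h(45,26)=(45*31+26)%997=424 h(53,21)=(53*31+21)%997=667 h(56,62)=(56*31+62)%997=801 h(57,70)=(57*31+70)%997=840 h(27,27)=(27*31+27)%997=864 -> [424, 667, 801, 840, 864]
L2: h(424,667)=(424*31+667)%997=850 h(801,840)=(801*31+840)%997=746 h(864,864)=(864*31+864)%997=729 -> [850, 746, 729]
L3: h(850,746)=(850*31+746)%997=177 h(729,729)=(729*31+729)%997=397 -> [177, 397]
L4: h(177,397)=(177*31+397)%997=899 -> [899]

Answer: 899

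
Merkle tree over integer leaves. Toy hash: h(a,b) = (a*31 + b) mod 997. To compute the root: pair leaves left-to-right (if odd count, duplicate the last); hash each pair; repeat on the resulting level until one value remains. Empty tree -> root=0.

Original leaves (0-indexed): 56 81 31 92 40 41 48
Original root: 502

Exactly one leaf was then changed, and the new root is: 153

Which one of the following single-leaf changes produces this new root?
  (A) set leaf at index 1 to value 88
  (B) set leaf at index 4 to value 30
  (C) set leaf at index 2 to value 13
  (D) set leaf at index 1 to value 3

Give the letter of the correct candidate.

Original leaves: [56, 81, 31, 92, 40, 41, 48]
Target new root: 153
Try each candidate change and compute the resulting root:
Candidate A: set leaf[1] = 88 -> leaves = [56, 88, 31, 92, 40, 41, 48]
  L0: [56, 88, 31, 92, 40, 41, 48]
  L1: h(56,88)=(56*31+88)%997=827 h(31,92)=(31*31+92)%997=56 h(40,41)=(40*31+41)%997=284 h(48,48)=(48*31+48)%997=539 -> [827, 56, 284, 539]
  L2: h(827,56)=(827*31+56)%997=768 h(284,539)=(284*31+539)%997=370 -> [768, 370]
  L3: h(768,370)=(768*31+370)%997=250 -> [250]
  root = 250 != target 153
Candidate B: set leaf[4] = 30 -> leaves = [56, 81, 31, 92, 30, 41, 48]
  L0: [56, 81, 31, 92, 30, 41, 48]
  L1: h(56,81)=(56*31+81)%997=820 h(31,92)=(31*31+92)%997=56 h(30,41)=(30*31+41)%997=971 h(48,48)=(48*31+48)%997=539 -> [820, 56, 971, 539]
  L2: h(820,56)=(820*31+56)%997=551 h(971,539)=(971*31+539)%997=730 -> [551, 730]
  L3: h(551,730)=(551*31+730)%997=862 -> [862]
  root = 862 != target 153
Candidate C: set leaf[2] = 13 -> leaves = [56, 81, 13, 92, 40, 41, 48]
  L0: [56, 81, 13, 92, 40, 41, 48]
  L1: h(56,81)=(56*31+81)%997=820 h(13,92)=(13*31+92)%997=495 h(40,41)=(40*31+41)%997=284 h(48,48)=(48*31+48)%997=539 -> [820, 495, 284, 539]
  L2: h(820,495)=(820*31+495)%997=990 h(284,539)=(284*31+539)%997=370 -> [990, 370]
  L3: h(990,370)=(990*31+370)%997=153 -> [153]
  root = 153 == target 153  ** MATCH **
Candidate D: set leaf[1] = 3 -> leaves = [56, 3, 31, 92, 40, 41, 48]
  L0: [56, 3, 31, 92, 40, 41, 48]
  L1: h(56,3)=(56*31+3)%997=742 h(31,92)=(31*31+92)%997=56 h(40,41)=(40*31+41)%997=284 h(48,48)=(48*31+48)%997=539 -> [742, 56, 284, 539]
  L2: h(742,56)=(742*31+56)%997=127 h(284,539)=(284*31+539)%997=370 -> [127, 370]
  L3: h(127,370)=(127*31+370)%997=319 -> [319]
  root = 319 != target 153
Candidate C produces the target root.

Answer: C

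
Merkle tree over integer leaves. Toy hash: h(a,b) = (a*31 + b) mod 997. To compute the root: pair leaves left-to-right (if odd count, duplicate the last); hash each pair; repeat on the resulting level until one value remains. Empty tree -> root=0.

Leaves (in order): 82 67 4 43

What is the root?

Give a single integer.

L0: [82, 67, 4, 43]
L1: h(82,67)=(82*31+67)%997=615 h(4,43)=(4*31+43)%997=167 -> [615, 167]
L2: h(615,167)=(615*31+167)%997=289 -> [289]

Answer: 289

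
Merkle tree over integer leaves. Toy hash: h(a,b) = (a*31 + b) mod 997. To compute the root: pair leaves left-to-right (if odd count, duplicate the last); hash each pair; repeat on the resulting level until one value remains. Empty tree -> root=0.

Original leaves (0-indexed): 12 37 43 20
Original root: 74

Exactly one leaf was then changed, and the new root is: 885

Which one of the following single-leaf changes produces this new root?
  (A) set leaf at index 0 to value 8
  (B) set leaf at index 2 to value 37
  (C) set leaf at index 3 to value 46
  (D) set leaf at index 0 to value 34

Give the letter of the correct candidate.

Answer: B

Derivation:
Original leaves: [12, 37, 43, 20]
Target new root: 885
Try each candidate change and compute the resulting root:
Candidate A: set leaf[0] = 8 -> leaves = [8, 37, 43, 20]
  L0: [8, 37, 43, 20]
  L1: h(8,37)=(8*31+37)%997=285 h(43,20)=(43*31+20)%997=356 -> [285, 356]
  L2: h(285,356)=(285*31+356)%997=218 -> [218]
  root = 218 != target 885
Candidate B: set leaf[2] = 37 -> leaves = [12, 37, 37, 20]
  L0: [12, 37, 37, 20]
  L1: h(12,37)=(12*31+37)%997=409 h(37,20)=(37*31+20)%997=170 -> [409, 170]
  L2: h(409,170)=(409*31+170)%997=885 -> [885]
  root = 885 == target 885  ** MATCH **
Candidate C: set leaf[3] = 46 -> leaves = [12, 37, 43, 46]
  L0: [12, 37, 43, 46]
  L1: h(12,37)=(12*31+37)%997=409 h(43,46)=(43*31+46)%997=382 -> [409, 382]
  L2: h(409,382)=(409*31+382)%997=100 -> [100]
  root = 100 != target 885
Candidate D: set leaf[0] = 34 -> leaves = [34, 37, 43, 20]
  L0: [34, 37, 43, 20]
  L1: h(34,37)=(34*31+37)%997=94 h(43,20)=(43*31+20)%997=356 -> [94, 356]
  L2: h(94,356)=(94*31+356)%997=279 -> [279]
  root = 279 != target 885
Candidate B produces the target root.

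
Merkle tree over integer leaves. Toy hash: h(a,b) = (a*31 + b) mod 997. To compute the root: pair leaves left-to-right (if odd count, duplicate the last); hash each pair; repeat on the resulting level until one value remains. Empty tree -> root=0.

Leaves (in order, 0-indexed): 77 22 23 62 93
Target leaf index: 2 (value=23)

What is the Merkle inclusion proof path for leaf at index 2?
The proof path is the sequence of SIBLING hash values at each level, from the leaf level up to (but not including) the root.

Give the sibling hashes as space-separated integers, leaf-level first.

L0 (leaves): [77, 22, 23, 62, 93], target index=2
L1: h(77,22)=(77*31+22)%997=415 [pair 0] h(23,62)=(23*31+62)%997=775 [pair 1] h(93,93)=(93*31+93)%997=982 [pair 2] -> [415, 775, 982]
  Sibling for proof at L0: 62
L2: h(415,775)=(415*31+775)%997=679 [pair 0] h(982,982)=(982*31+982)%997=517 [pair 1] -> [679, 517]
  Sibling for proof at L1: 415
L3: h(679,517)=(679*31+517)%997=629 [pair 0] -> [629]
  Sibling for proof at L2: 517
Root: 629
Proof path (sibling hashes from leaf to root): [62, 415, 517]

Answer: 62 415 517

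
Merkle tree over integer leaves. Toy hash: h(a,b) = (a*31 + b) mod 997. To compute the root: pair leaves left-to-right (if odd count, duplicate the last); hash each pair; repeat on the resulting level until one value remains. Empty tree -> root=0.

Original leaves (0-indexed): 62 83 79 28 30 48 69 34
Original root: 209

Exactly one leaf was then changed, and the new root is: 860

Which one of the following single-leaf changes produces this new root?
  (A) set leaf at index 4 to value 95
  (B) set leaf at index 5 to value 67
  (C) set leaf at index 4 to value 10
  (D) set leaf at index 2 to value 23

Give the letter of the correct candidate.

Original leaves: [62, 83, 79, 28, 30, 48, 69, 34]
Target new root: 860
Try each candidate change and compute the resulting root:
Candidate A: set leaf[4] = 95 -> leaves = [62, 83, 79, 28, 95, 48, 69, 34]
  L0: [62, 83, 79, 28, 95, 48, 69, 34]
  L1: h(62,83)=(62*31+83)%997=11 h(79,28)=(79*31+28)%997=483 h(95,48)=(95*31+48)%997=2 h(69,34)=(69*31+34)%997=179 -> [11, 483, 2, 179]
  L2: h(11,483)=(11*31+483)%997=824 h(2,179)=(2*31+179)%997=241 -> [824, 241]
  L3: h(824,241)=(824*31+241)%997=860 -> [860]
  root = 860 == target 860  ** MATCH **
Candidate B: set leaf[5] = 67 -> leaves = [62, 83, 79, 28, 30, 67, 69, 34]
  L0: [62, 83, 79, 28, 30, 67, 69, 34]
  L1: h(62,83)=(62*31+83)%997=11 h(79,28)=(79*31+28)%997=483 h(30,67)=(30*31+67)%997=0 h(69,34)=(69*31+34)%997=179 -> [11, 483, 0, 179]
  L2: h(11,483)=(11*31+483)%997=824 h(0,179)=(0*31+179)%997=179 -> [824, 179]
  L3: h(824,179)=(824*31+179)%997=798 -> [798]
  root = 798 != target 860
Candidate C: set leaf[4] = 10 -> leaves = [62, 83, 79, 28, 10, 48, 69, 34]
  L0: [62, 83, 79, 28, 10, 48, 69, 34]
  L1: h(62,83)=(62*31+83)%997=11 h(79,28)=(79*31+28)%997=483 h(10,48)=(10*31+48)%997=358 h(69,34)=(69*31+34)%997=179 -> [11, 483, 358, 179]
  L2: h(11,483)=(11*31+483)%997=824 h(358,179)=(358*31+179)%997=310 -> [824, 310]
  L3: h(824,310)=(824*31+310)%997=929 -> [929]
  root = 929 != target 860
Candidate D: set leaf[2] = 23 -> leaves = [62, 83, 23, 28, 30, 48, 69, 34]
  L0: [62, 83, 23, 28, 30, 48, 69, 34]
  L1: h(62,83)=(62*31+83)%997=11 h(23,28)=(23*31+28)%997=741 h(30,48)=(30*31+48)%997=978 h(69,34)=(69*31+34)%997=179 -> [11, 741, 978, 179]
  L2: h(11,741)=(11*31+741)%997=85 h(978,179)=(978*31+179)%997=587 -> [85, 587]
  L3: h(85,587)=(85*31+587)%997=231 -> [231]
  root = 231 != target 860
Candidate A produces the target root.

Answer: A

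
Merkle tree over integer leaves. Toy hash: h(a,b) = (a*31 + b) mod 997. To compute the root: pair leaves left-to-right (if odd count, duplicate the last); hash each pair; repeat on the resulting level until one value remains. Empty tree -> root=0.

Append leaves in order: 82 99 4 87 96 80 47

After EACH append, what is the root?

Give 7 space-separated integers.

After append 82 (leaves=[82]):
  L0: [82]
  root=82
After append 99 (leaves=[82, 99]):
  L0: [82, 99]
  L1: h(82,99)=(82*31+99)%997=647 -> [647]
  root=647
After append 4 (leaves=[82, 99, 4]):
  L0: [82, 99, 4]
  L1: h(82,99)=(82*31+99)%997=647 h(4,4)=(4*31+4)%997=128 -> [647, 128]
  L2: h(647,128)=(647*31+128)%997=245 -> [245]
  root=245
After append 87 (leaves=[82, 99, 4, 87]):
  L0: [82, 99, 4, 87]
  L1: h(82,99)=(82*31+99)%997=647 h(4,87)=(4*31+87)%997=211 -> [647, 211]
  L2: h(647,211)=(647*31+211)%997=328 -> [328]
  root=328
After append 96 (leaves=[82, 99, 4, 87, 96]):
  L0: [82, 99, 4, 87, 96]
  L1: h(82,99)=(82*31+99)%997=647 h(4,87)=(4*31+87)%997=211 h(96,96)=(96*31+96)%997=81 -> [647, 211, 81]
  L2: h(647,211)=(647*31+211)%997=328 h(81,81)=(81*31+81)%997=598 -> [328, 598]
  L3: h(328,598)=(328*31+598)%997=796 -> [796]
  root=796
After append 80 (leaves=[82, 99, 4, 87, 96, 80]):
  L0: [82, 99, 4, 87, 96, 80]
  L1: h(82,99)=(82*31+99)%997=647 h(4,87)=(4*31+87)%997=211 h(96,80)=(96*31+80)%997=65 -> [647, 211, 65]
  L2: h(647,211)=(647*31+211)%997=328 h(65,65)=(65*31+65)%997=86 -> [328, 86]
  L3: h(328,86)=(328*31+86)%997=284 -> [284]
  root=284
After append 47 (leaves=[82, 99, 4, 87, 96, 80, 47]):
  L0: [82, 99, 4, 87, 96, 80, 47]
  L1: h(82,99)=(82*31+99)%997=647 h(4,87)=(4*31+87)%997=211 h(96,80)=(96*31+80)%997=65 h(47,47)=(47*31+47)%997=507 -> [647, 211, 65, 507]
  L2: h(647,211)=(647*31+211)%997=328 h(65,507)=(65*31+507)%997=528 -> [328, 528]
  L3: h(328,528)=(328*31+528)%997=726 -> [726]
  root=726

Answer: 82 647 245 328 796 284 726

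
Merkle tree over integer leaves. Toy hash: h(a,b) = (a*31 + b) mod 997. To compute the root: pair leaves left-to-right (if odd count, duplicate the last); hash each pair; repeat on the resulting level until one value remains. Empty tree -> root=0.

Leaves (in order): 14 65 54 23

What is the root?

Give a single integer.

Answer: 217

Derivation:
L0: [14, 65, 54, 23]
L1: h(14,65)=(14*31+65)%997=499 h(54,23)=(54*31+23)%997=700 -> [499, 700]
L2: h(499,700)=(499*31+700)%997=217 -> [217]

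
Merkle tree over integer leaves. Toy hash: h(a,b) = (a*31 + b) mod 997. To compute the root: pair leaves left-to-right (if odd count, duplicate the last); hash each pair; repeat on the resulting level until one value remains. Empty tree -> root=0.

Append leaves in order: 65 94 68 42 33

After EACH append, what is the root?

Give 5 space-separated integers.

After append 65 (leaves=[65]):
  L0: [65]
  root=65
After append 94 (leaves=[65, 94]):
  L0: [65, 94]
  L1: h(65,94)=(65*31+94)%997=115 -> [115]
  root=115
After append 68 (leaves=[65, 94, 68]):
  L0: [65, 94, 68]
  L1: h(65,94)=(65*31+94)%997=115 h(68,68)=(68*31+68)%997=182 -> [115, 182]
  L2: h(115,182)=(115*31+182)%997=756 -> [756]
  root=756
After append 42 (leaves=[65, 94, 68, 42]):
  L0: [65, 94, 68, 42]
  L1: h(65,94)=(65*31+94)%997=115 h(68,42)=(68*31+42)%997=156 -> [115, 156]
  L2: h(115,156)=(115*31+156)%997=730 -> [730]
  root=730
After append 33 (leaves=[65, 94, 68, 42, 33]):
  L0: [65, 94, 68, 42, 33]
  L1: h(65,94)=(65*31+94)%997=115 h(68,42)=(68*31+42)%997=156 h(33,33)=(33*31+33)%997=59 -> [115, 156, 59]
  L2: h(115,156)=(115*31+156)%997=730 h(59,59)=(59*31+59)%997=891 -> [730, 891]
  L3: h(730,891)=(730*31+891)%997=590 -> [590]
  root=590

Answer: 65 115 756 730 590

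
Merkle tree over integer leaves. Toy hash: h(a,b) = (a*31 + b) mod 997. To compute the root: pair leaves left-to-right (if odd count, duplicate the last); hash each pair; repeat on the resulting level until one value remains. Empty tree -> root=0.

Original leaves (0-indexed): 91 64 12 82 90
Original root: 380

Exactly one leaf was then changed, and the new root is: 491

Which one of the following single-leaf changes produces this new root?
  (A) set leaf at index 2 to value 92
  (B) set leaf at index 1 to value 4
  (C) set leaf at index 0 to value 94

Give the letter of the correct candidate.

Original leaves: [91, 64, 12, 82, 90]
Target new root: 491
Try each candidate change and compute the resulting root:
Candidate A: set leaf[2] = 92 -> leaves = [91, 64, 92, 82, 90]
  L0: [91, 64, 92, 82, 90]
  L1: h(91,64)=(91*31+64)%997=891 h(92,82)=(92*31+82)%997=940 h(90,90)=(90*31+90)%997=886 -> [891, 940, 886]
  L2: h(891,940)=(891*31+940)%997=645 h(886,886)=(886*31+886)%997=436 -> [645, 436]
  L3: h(645,436)=(645*31+436)%997=491 -> [491]
  root = 491 == target 491  ** MATCH **
Candidate B: set leaf[1] = 4 -> leaves = [91, 4, 12, 82, 90]
  L0: [91, 4, 12, 82, 90]
  L1: h(91,4)=(91*31+4)%997=831 h(12,82)=(12*31+82)%997=454 h(90,90)=(90*31+90)%997=886 -> [831, 454, 886]
  L2: h(831,454)=(831*31+454)%997=293 h(886,886)=(886*31+886)%997=436 -> [293, 436]
  L3: h(293,436)=(293*31+436)%997=546 -> [546]
  root = 546 != target 491
Candidate C: set leaf[0] = 94 -> leaves = [94, 64, 12, 82, 90]
  L0: [94, 64, 12, 82, 90]
  L1: h(94,64)=(94*31+64)%997=984 h(12,82)=(12*31+82)%997=454 h(90,90)=(90*31+90)%997=886 -> [984, 454, 886]
  L2: h(984,454)=(984*31+454)%997=51 h(886,886)=(886*31+886)%997=436 -> [51, 436]
  L3: h(51,436)=(51*31+436)%997=23 -> [23]
  root = 23 != target 491
Candidate A produces the target root.

Answer: A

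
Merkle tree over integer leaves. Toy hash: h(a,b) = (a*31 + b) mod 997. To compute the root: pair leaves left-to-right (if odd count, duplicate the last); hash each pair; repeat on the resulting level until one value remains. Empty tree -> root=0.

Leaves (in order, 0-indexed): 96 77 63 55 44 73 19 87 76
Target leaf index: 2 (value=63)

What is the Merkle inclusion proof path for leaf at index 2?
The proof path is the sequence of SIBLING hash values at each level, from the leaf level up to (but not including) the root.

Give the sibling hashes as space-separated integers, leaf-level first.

L0 (leaves): [96, 77, 63, 55, 44, 73, 19, 87, 76], target index=2
L1: h(96,77)=(96*31+77)%997=62 [pair 0] h(63,55)=(63*31+55)%997=14 [pair 1] h(44,73)=(44*31+73)%997=440 [pair 2] h(19,87)=(19*31+87)%997=676 [pair 3] h(76,76)=(76*31+76)%997=438 [pair 4] -> [62, 14, 440, 676, 438]
  Sibling for proof at L0: 55
L2: h(62,14)=(62*31+14)%997=939 [pair 0] h(440,676)=(440*31+676)%997=358 [pair 1] h(438,438)=(438*31+438)%997=58 [pair 2] -> [939, 358, 58]
  Sibling for proof at L1: 62
L3: h(939,358)=(939*31+358)%997=554 [pair 0] h(58,58)=(58*31+58)%997=859 [pair 1] -> [554, 859]
  Sibling for proof at L2: 358
L4: h(554,859)=(554*31+859)%997=87 [pair 0] -> [87]
  Sibling for proof at L3: 859
Root: 87
Proof path (sibling hashes from leaf to root): [55, 62, 358, 859]

Answer: 55 62 358 859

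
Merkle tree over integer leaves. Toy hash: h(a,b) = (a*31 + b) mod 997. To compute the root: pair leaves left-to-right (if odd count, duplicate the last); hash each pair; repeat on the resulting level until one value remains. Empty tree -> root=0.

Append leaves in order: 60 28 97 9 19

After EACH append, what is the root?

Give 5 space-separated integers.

After append 60 (leaves=[60]):
  L0: [60]
  root=60
After append 28 (leaves=[60, 28]):
  L0: [60, 28]
  L1: h(60,28)=(60*31+28)%997=891 -> [891]
  root=891
After append 97 (leaves=[60, 28, 97]):
  L0: [60, 28, 97]
  L1: h(60,28)=(60*31+28)%997=891 h(97,97)=(97*31+97)%997=113 -> [891, 113]
  L2: h(891,113)=(891*31+113)%997=815 -> [815]
  root=815
After append 9 (leaves=[60, 28, 97, 9]):
  L0: [60, 28, 97, 9]
  L1: h(60,28)=(60*31+28)%997=891 h(97,9)=(97*31+9)%997=25 -> [891, 25]
  L2: h(891,25)=(891*31+25)%997=727 -> [727]
  root=727
After append 19 (leaves=[60, 28, 97, 9, 19]):
  L0: [60, 28, 97, 9, 19]
  L1: h(60,28)=(60*31+28)%997=891 h(97,9)=(97*31+9)%997=25 h(19,19)=(19*31+19)%997=608 -> [891, 25, 608]
  L2: h(891,25)=(891*31+25)%997=727 h(608,608)=(608*31+608)%997=513 -> [727, 513]
  L3: h(727,513)=(727*31+513)%997=119 -> [119]
  root=119

Answer: 60 891 815 727 119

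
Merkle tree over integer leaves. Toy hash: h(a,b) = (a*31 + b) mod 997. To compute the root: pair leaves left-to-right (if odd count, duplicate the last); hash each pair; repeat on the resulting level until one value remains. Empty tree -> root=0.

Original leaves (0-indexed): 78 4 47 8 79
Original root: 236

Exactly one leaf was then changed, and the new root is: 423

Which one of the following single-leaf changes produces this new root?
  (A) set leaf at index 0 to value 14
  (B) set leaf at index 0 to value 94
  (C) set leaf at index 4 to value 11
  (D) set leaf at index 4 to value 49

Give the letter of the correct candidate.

Answer: D

Derivation:
Original leaves: [78, 4, 47, 8, 79]
Target new root: 423
Try each candidate change and compute the resulting root:
Candidate A: set leaf[0] = 14 -> leaves = [14, 4, 47, 8, 79]
  L0: [14, 4, 47, 8, 79]
  L1: h(14,4)=(14*31+4)%997=438 h(47,8)=(47*31+8)%997=468 h(79,79)=(79*31+79)%997=534 -> [438, 468, 534]
  L2: h(438,468)=(438*31+468)%997=88 h(534,534)=(534*31+534)%997=139 -> [88, 139]
  L3: h(88,139)=(88*31+139)%997=873 -> [873]
  root = 873 != target 423
Candidate B: set leaf[0] = 94 -> leaves = [94, 4, 47, 8, 79]
  L0: [94, 4, 47, 8, 79]
  L1: h(94,4)=(94*31+4)%997=924 h(47,8)=(47*31+8)%997=468 h(79,79)=(79*31+79)%997=534 -> [924, 468, 534]
  L2: h(924,468)=(924*31+468)%997=199 h(534,534)=(534*31+534)%997=139 -> [199, 139]
  L3: h(199,139)=(199*31+139)%997=326 -> [326]
  root = 326 != target 423
Candidate C: set leaf[4] = 11 -> leaves = [78, 4, 47, 8, 11]
  L0: [78, 4, 47, 8, 11]
  L1: h(78,4)=(78*31+4)%997=428 h(47,8)=(47*31+8)%997=468 h(11,11)=(11*31+11)%997=352 -> [428, 468, 352]
  L2: h(428,468)=(428*31+468)%997=775 h(352,352)=(352*31+352)%997=297 -> [775, 297]
  L3: h(775,297)=(775*31+297)%997=394 -> [394]
  root = 394 != target 423
Candidate D: set leaf[4] = 49 -> leaves = [78, 4, 47, 8, 49]
  L0: [78, 4, 47, 8, 49]
  L1: h(78,4)=(78*31+4)%997=428 h(47,8)=(47*31+8)%997=468 h(49,49)=(49*31+49)%997=571 -> [428, 468, 571]
  L2: h(428,468)=(428*31+468)%997=775 h(571,571)=(571*31+571)%997=326 -> [775, 326]
  L3: h(775,326)=(775*31+326)%997=423 -> [423]
  root = 423 == target 423  ** MATCH **
Candidate D produces the target root.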